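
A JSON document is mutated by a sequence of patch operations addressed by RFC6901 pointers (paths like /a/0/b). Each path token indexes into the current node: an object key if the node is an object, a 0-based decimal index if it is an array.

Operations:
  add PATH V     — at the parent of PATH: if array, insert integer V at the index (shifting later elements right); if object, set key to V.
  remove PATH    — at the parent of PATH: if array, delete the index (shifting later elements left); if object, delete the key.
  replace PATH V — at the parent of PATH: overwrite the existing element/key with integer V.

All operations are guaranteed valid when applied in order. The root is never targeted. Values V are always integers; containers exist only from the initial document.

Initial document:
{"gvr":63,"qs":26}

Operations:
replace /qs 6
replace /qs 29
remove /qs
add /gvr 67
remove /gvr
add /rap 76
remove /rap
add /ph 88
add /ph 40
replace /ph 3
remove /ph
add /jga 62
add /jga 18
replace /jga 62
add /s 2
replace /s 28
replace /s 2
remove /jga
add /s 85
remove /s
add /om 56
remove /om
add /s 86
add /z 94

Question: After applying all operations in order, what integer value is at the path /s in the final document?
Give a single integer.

Answer: 86

Derivation:
After op 1 (replace /qs 6): {"gvr":63,"qs":6}
After op 2 (replace /qs 29): {"gvr":63,"qs":29}
After op 3 (remove /qs): {"gvr":63}
After op 4 (add /gvr 67): {"gvr":67}
After op 5 (remove /gvr): {}
After op 6 (add /rap 76): {"rap":76}
After op 7 (remove /rap): {}
After op 8 (add /ph 88): {"ph":88}
After op 9 (add /ph 40): {"ph":40}
After op 10 (replace /ph 3): {"ph":3}
After op 11 (remove /ph): {}
After op 12 (add /jga 62): {"jga":62}
After op 13 (add /jga 18): {"jga":18}
After op 14 (replace /jga 62): {"jga":62}
After op 15 (add /s 2): {"jga":62,"s":2}
After op 16 (replace /s 28): {"jga":62,"s":28}
After op 17 (replace /s 2): {"jga":62,"s":2}
After op 18 (remove /jga): {"s":2}
After op 19 (add /s 85): {"s":85}
After op 20 (remove /s): {}
After op 21 (add /om 56): {"om":56}
After op 22 (remove /om): {}
After op 23 (add /s 86): {"s":86}
After op 24 (add /z 94): {"s":86,"z":94}
Value at /s: 86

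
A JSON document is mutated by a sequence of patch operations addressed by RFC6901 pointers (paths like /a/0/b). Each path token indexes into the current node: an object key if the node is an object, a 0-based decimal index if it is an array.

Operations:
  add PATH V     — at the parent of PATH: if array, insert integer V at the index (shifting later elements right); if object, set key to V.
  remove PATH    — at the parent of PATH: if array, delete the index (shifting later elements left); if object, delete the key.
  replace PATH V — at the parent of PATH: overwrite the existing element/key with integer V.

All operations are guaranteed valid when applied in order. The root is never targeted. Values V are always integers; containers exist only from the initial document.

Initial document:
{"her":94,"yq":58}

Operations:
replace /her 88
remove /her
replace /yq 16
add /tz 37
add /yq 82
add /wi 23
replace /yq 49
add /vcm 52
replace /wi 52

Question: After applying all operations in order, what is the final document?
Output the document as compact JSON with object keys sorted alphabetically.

Answer: {"tz":37,"vcm":52,"wi":52,"yq":49}

Derivation:
After op 1 (replace /her 88): {"her":88,"yq":58}
After op 2 (remove /her): {"yq":58}
After op 3 (replace /yq 16): {"yq":16}
After op 4 (add /tz 37): {"tz":37,"yq":16}
After op 5 (add /yq 82): {"tz":37,"yq":82}
After op 6 (add /wi 23): {"tz":37,"wi":23,"yq":82}
After op 7 (replace /yq 49): {"tz":37,"wi":23,"yq":49}
After op 8 (add /vcm 52): {"tz":37,"vcm":52,"wi":23,"yq":49}
After op 9 (replace /wi 52): {"tz":37,"vcm":52,"wi":52,"yq":49}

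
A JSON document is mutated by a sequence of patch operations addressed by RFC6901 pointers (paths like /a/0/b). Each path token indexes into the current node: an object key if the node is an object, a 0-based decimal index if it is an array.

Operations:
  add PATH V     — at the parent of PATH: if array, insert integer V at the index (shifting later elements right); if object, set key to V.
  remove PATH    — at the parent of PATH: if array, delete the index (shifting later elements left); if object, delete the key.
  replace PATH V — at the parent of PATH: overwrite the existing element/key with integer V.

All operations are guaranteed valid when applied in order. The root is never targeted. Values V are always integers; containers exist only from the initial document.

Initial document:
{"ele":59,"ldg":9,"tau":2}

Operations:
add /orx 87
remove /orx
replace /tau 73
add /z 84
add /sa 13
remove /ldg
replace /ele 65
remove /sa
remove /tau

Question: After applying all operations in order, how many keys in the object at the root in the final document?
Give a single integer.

After op 1 (add /orx 87): {"ele":59,"ldg":9,"orx":87,"tau":2}
After op 2 (remove /orx): {"ele":59,"ldg":9,"tau":2}
After op 3 (replace /tau 73): {"ele":59,"ldg":9,"tau":73}
After op 4 (add /z 84): {"ele":59,"ldg":9,"tau":73,"z":84}
After op 5 (add /sa 13): {"ele":59,"ldg":9,"sa":13,"tau":73,"z":84}
After op 6 (remove /ldg): {"ele":59,"sa":13,"tau":73,"z":84}
After op 7 (replace /ele 65): {"ele":65,"sa":13,"tau":73,"z":84}
After op 8 (remove /sa): {"ele":65,"tau":73,"z":84}
After op 9 (remove /tau): {"ele":65,"z":84}
Size at the root: 2

Answer: 2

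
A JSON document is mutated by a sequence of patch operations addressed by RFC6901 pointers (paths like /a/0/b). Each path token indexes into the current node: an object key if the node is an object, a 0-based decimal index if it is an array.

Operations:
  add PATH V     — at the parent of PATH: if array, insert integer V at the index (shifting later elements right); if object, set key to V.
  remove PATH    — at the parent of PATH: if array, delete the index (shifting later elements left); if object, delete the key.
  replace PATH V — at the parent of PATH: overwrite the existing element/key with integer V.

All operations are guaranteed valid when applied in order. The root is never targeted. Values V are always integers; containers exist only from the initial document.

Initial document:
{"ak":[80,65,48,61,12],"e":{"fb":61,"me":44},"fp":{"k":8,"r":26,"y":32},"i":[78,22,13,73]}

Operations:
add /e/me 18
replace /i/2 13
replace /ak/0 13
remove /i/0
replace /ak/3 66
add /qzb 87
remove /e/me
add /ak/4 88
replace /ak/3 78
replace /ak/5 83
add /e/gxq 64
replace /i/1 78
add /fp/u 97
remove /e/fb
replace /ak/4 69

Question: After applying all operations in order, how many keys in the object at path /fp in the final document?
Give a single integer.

After op 1 (add /e/me 18): {"ak":[80,65,48,61,12],"e":{"fb":61,"me":18},"fp":{"k":8,"r":26,"y":32},"i":[78,22,13,73]}
After op 2 (replace /i/2 13): {"ak":[80,65,48,61,12],"e":{"fb":61,"me":18},"fp":{"k":8,"r":26,"y":32},"i":[78,22,13,73]}
After op 3 (replace /ak/0 13): {"ak":[13,65,48,61,12],"e":{"fb":61,"me":18},"fp":{"k":8,"r":26,"y":32},"i":[78,22,13,73]}
After op 4 (remove /i/0): {"ak":[13,65,48,61,12],"e":{"fb":61,"me":18},"fp":{"k":8,"r":26,"y":32},"i":[22,13,73]}
After op 5 (replace /ak/3 66): {"ak":[13,65,48,66,12],"e":{"fb":61,"me":18},"fp":{"k":8,"r":26,"y":32},"i":[22,13,73]}
After op 6 (add /qzb 87): {"ak":[13,65,48,66,12],"e":{"fb":61,"me":18},"fp":{"k":8,"r":26,"y":32},"i":[22,13,73],"qzb":87}
After op 7 (remove /e/me): {"ak":[13,65,48,66,12],"e":{"fb":61},"fp":{"k":8,"r":26,"y":32},"i":[22,13,73],"qzb":87}
After op 8 (add /ak/4 88): {"ak":[13,65,48,66,88,12],"e":{"fb":61},"fp":{"k":8,"r":26,"y":32},"i":[22,13,73],"qzb":87}
After op 9 (replace /ak/3 78): {"ak":[13,65,48,78,88,12],"e":{"fb":61},"fp":{"k":8,"r":26,"y":32},"i":[22,13,73],"qzb":87}
After op 10 (replace /ak/5 83): {"ak":[13,65,48,78,88,83],"e":{"fb":61},"fp":{"k":8,"r":26,"y":32},"i":[22,13,73],"qzb":87}
After op 11 (add /e/gxq 64): {"ak":[13,65,48,78,88,83],"e":{"fb":61,"gxq":64},"fp":{"k":8,"r":26,"y":32},"i":[22,13,73],"qzb":87}
After op 12 (replace /i/1 78): {"ak":[13,65,48,78,88,83],"e":{"fb":61,"gxq":64},"fp":{"k":8,"r":26,"y":32},"i":[22,78,73],"qzb":87}
After op 13 (add /fp/u 97): {"ak":[13,65,48,78,88,83],"e":{"fb":61,"gxq":64},"fp":{"k":8,"r":26,"u":97,"y":32},"i":[22,78,73],"qzb":87}
After op 14 (remove /e/fb): {"ak":[13,65,48,78,88,83],"e":{"gxq":64},"fp":{"k":8,"r":26,"u":97,"y":32},"i":[22,78,73],"qzb":87}
After op 15 (replace /ak/4 69): {"ak":[13,65,48,78,69,83],"e":{"gxq":64},"fp":{"k":8,"r":26,"u":97,"y":32},"i":[22,78,73],"qzb":87}
Size at path /fp: 4

Answer: 4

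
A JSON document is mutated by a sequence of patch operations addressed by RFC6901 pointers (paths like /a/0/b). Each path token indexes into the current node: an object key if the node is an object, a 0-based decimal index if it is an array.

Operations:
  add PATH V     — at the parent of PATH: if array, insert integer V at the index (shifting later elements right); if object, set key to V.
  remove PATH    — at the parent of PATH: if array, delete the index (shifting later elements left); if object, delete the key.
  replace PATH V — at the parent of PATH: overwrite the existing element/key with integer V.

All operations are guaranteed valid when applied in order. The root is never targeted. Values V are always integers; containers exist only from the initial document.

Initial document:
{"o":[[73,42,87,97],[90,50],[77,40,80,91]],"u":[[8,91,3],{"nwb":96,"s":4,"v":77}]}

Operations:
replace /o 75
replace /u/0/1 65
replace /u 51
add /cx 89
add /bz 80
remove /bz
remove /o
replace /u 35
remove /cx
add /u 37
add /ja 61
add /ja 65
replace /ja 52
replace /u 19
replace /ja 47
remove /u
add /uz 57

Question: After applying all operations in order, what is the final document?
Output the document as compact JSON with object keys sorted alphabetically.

Answer: {"ja":47,"uz":57}

Derivation:
After op 1 (replace /o 75): {"o":75,"u":[[8,91,3],{"nwb":96,"s":4,"v":77}]}
After op 2 (replace /u/0/1 65): {"o":75,"u":[[8,65,3],{"nwb":96,"s":4,"v":77}]}
After op 3 (replace /u 51): {"o":75,"u":51}
After op 4 (add /cx 89): {"cx":89,"o":75,"u":51}
After op 5 (add /bz 80): {"bz":80,"cx":89,"o":75,"u":51}
After op 6 (remove /bz): {"cx":89,"o":75,"u":51}
After op 7 (remove /o): {"cx":89,"u":51}
After op 8 (replace /u 35): {"cx":89,"u":35}
After op 9 (remove /cx): {"u":35}
After op 10 (add /u 37): {"u":37}
After op 11 (add /ja 61): {"ja":61,"u":37}
After op 12 (add /ja 65): {"ja":65,"u":37}
After op 13 (replace /ja 52): {"ja":52,"u":37}
After op 14 (replace /u 19): {"ja":52,"u":19}
After op 15 (replace /ja 47): {"ja":47,"u":19}
After op 16 (remove /u): {"ja":47}
After op 17 (add /uz 57): {"ja":47,"uz":57}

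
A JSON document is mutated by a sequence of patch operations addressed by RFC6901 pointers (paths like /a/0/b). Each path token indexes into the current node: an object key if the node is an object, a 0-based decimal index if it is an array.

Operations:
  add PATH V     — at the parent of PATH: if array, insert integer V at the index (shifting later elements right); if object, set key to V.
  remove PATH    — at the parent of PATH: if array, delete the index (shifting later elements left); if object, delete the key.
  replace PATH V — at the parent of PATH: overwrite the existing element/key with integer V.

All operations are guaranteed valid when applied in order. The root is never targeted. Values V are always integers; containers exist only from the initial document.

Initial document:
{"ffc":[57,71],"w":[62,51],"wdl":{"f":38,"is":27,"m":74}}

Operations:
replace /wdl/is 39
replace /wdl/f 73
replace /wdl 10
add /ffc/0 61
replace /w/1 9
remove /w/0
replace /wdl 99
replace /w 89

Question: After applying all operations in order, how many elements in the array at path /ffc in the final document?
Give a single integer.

After op 1 (replace /wdl/is 39): {"ffc":[57,71],"w":[62,51],"wdl":{"f":38,"is":39,"m":74}}
After op 2 (replace /wdl/f 73): {"ffc":[57,71],"w":[62,51],"wdl":{"f":73,"is":39,"m":74}}
After op 3 (replace /wdl 10): {"ffc":[57,71],"w":[62,51],"wdl":10}
After op 4 (add /ffc/0 61): {"ffc":[61,57,71],"w":[62,51],"wdl":10}
After op 5 (replace /w/1 9): {"ffc":[61,57,71],"w":[62,9],"wdl":10}
After op 6 (remove /w/0): {"ffc":[61,57,71],"w":[9],"wdl":10}
After op 7 (replace /wdl 99): {"ffc":[61,57,71],"w":[9],"wdl":99}
After op 8 (replace /w 89): {"ffc":[61,57,71],"w":89,"wdl":99}
Size at path /ffc: 3

Answer: 3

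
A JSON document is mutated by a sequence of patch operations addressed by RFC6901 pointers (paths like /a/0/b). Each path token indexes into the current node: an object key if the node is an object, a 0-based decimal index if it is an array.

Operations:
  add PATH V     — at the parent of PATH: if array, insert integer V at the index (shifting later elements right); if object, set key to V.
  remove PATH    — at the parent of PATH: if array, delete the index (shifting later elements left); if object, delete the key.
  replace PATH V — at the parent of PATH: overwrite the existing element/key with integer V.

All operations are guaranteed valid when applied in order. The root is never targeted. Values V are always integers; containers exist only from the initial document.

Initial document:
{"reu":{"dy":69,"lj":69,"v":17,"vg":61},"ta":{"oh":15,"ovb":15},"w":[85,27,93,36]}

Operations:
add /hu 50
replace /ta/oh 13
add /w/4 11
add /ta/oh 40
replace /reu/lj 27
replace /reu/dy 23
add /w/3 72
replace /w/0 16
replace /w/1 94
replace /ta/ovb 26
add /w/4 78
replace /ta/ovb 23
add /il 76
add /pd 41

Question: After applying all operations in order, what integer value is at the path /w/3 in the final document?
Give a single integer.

Answer: 72

Derivation:
After op 1 (add /hu 50): {"hu":50,"reu":{"dy":69,"lj":69,"v":17,"vg":61},"ta":{"oh":15,"ovb":15},"w":[85,27,93,36]}
After op 2 (replace /ta/oh 13): {"hu":50,"reu":{"dy":69,"lj":69,"v":17,"vg":61},"ta":{"oh":13,"ovb":15},"w":[85,27,93,36]}
After op 3 (add /w/4 11): {"hu":50,"reu":{"dy":69,"lj":69,"v":17,"vg":61},"ta":{"oh":13,"ovb":15},"w":[85,27,93,36,11]}
After op 4 (add /ta/oh 40): {"hu":50,"reu":{"dy":69,"lj":69,"v":17,"vg":61},"ta":{"oh":40,"ovb":15},"w":[85,27,93,36,11]}
After op 5 (replace /reu/lj 27): {"hu":50,"reu":{"dy":69,"lj":27,"v":17,"vg":61},"ta":{"oh":40,"ovb":15},"w":[85,27,93,36,11]}
After op 6 (replace /reu/dy 23): {"hu":50,"reu":{"dy":23,"lj":27,"v":17,"vg":61},"ta":{"oh":40,"ovb":15},"w":[85,27,93,36,11]}
After op 7 (add /w/3 72): {"hu":50,"reu":{"dy":23,"lj":27,"v":17,"vg":61},"ta":{"oh":40,"ovb":15},"w":[85,27,93,72,36,11]}
After op 8 (replace /w/0 16): {"hu":50,"reu":{"dy":23,"lj":27,"v":17,"vg":61},"ta":{"oh":40,"ovb":15},"w":[16,27,93,72,36,11]}
After op 9 (replace /w/1 94): {"hu":50,"reu":{"dy":23,"lj":27,"v":17,"vg":61},"ta":{"oh":40,"ovb":15},"w":[16,94,93,72,36,11]}
After op 10 (replace /ta/ovb 26): {"hu":50,"reu":{"dy":23,"lj":27,"v":17,"vg":61},"ta":{"oh":40,"ovb":26},"w":[16,94,93,72,36,11]}
After op 11 (add /w/4 78): {"hu":50,"reu":{"dy":23,"lj":27,"v":17,"vg":61},"ta":{"oh":40,"ovb":26},"w":[16,94,93,72,78,36,11]}
After op 12 (replace /ta/ovb 23): {"hu":50,"reu":{"dy":23,"lj":27,"v":17,"vg":61},"ta":{"oh":40,"ovb":23},"w":[16,94,93,72,78,36,11]}
After op 13 (add /il 76): {"hu":50,"il":76,"reu":{"dy":23,"lj":27,"v":17,"vg":61},"ta":{"oh":40,"ovb":23},"w":[16,94,93,72,78,36,11]}
After op 14 (add /pd 41): {"hu":50,"il":76,"pd":41,"reu":{"dy":23,"lj":27,"v":17,"vg":61},"ta":{"oh":40,"ovb":23},"w":[16,94,93,72,78,36,11]}
Value at /w/3: 72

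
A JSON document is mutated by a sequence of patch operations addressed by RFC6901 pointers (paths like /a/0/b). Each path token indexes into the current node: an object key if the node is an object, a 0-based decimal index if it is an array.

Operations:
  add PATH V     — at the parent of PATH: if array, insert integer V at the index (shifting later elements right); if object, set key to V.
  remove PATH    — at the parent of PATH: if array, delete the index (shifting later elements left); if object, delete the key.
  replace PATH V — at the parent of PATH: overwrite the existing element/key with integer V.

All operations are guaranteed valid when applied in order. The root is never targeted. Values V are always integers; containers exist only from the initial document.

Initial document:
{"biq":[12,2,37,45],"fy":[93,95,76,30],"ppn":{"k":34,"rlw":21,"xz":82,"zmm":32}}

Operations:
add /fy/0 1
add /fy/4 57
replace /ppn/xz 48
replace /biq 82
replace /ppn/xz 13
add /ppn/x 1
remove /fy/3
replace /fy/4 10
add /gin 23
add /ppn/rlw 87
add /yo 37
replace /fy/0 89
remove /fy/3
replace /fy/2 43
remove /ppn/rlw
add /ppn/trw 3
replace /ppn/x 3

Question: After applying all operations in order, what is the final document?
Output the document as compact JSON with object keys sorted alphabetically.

Answer: {"biq":82,"fy":[89,93,43,10],"gin":23,"ppn":{"k":34,"trw":3,"x":3,"xz":13,"zmm":32},"yo":37}

Derivation:
After op 1 (add /fy/0 1): {"biq":[12,2,37,45],"fy":[1,93,95,76,30],"ppn":{"k":34,"rlw":21,"xz":82,"zmm":32}}
After op 2 (add /fy/4 57): {"biq":[12,2,37,45],"fy":[1,93,95,76,57,30],"ppn":{"k":34,"rlw":21,"xz":82,"zmm":32}}
After op 3 (replace /ppn/xz 48): {"biq":[12,2,37,45],"fy":[1,93,95,76,57,30],"ppn":{"k":34,"rlw":21,"xz":48,"zmm":32}}
After op 4 (replace /biq 82): {"biq":82,"fy":[1,93,95,76,57,30],"ppn":{"k":34,"rlw":21,"xz":48,"zmm":32}}
After op 5 (replace /ppn/xz 13): {"biq":82,"fy":[1,93,95,76,57,30],"ppn":{"k":34,"rlw":21,"xz":13,"zmm":32}}
After op 6 (add /ppn/x 1): {"biq":82,"fy":[1,93,95,76,57,30],"ppn":{"k":34,"rlw":21,"x":1,"xz":13,"zmm":32}}
After op 7 (remove /fy/3): {"biq":82,"fy":[1,93,95,57,30],"ppn":{"k":34,"rlw":21,"x":1,"xz":13,"zmm":32}}
After op 8 (replace /fy/4 10): {"biq":82,"fy":[1,93,95,57,10],"ppn":{"k":34,"rlw":21,"x":1,"xz":13,"zmm":32}}
After op 9 (add /gin 23): {"biq":82,"fy":[1,93,95,57,10],"gin":23,"ppn":{"k":34,"rlw":21,"x":1,"xz":13,"zmm":32}}
After op 10 (add /ppn/rlw 87): {"biq":82,"fy":[1,93,95,57,10],"gin":23,"ppn":{"k":34,"rlw":87,"x":1,"xz":13,"zmm":32}}
After op 11 (add /yo 37): {"biq":82,"fy":[1,93,95,57,10],"gin":23,"ppn":{"k":34,"rlw":87,"x":1,"xz":13,"zmm":32},"yo":37}
After op 12 (replace /fy/0 89): {"biq":82,"fy":[89,93,95,57,10],"gin":23,"ppn":{"k":34,"rlw":87,"x":1,"xz":13,"zmm":32},"yo":37}
After op 13 (remove /fy/3): {"biq":82,"fy":[89,93,95,10],"gin":23,"ppn":{"k":34,"rlw":87,"x":1,"xz":13,"zmm":32},"yo":37}
After op 14 (replace /fy/2 43): {"biq":82,"fy":[89,93,43,10],"gin":23,"ppn":{"k":34,"rlw":87,"x":1,"xz":13,"zmm":32},"yo":37}
After op 15 (remove /ppn/rlw): {"biq":82,"fy":[89,93,43,10],"gin":23,"ppn":{"k":34,"x":1,"xz":13,"zmm":32},"yo":37}
After op 16 (add /ppn/trw 3): {"biq":82,"fy":[89,93,43,10],"gin":23,"ppn":{"k":34,"trw":3,"x":1,"xz":13,"zmm":32},"yo":37}
After op 17 (replace /ppn/x 3): {"biq":82,"fy":[89,93,43,10],"gin":23,"ppn":{"k":34,"trw":3,"x":3,"xz":13,"zmm":32},"yo":37}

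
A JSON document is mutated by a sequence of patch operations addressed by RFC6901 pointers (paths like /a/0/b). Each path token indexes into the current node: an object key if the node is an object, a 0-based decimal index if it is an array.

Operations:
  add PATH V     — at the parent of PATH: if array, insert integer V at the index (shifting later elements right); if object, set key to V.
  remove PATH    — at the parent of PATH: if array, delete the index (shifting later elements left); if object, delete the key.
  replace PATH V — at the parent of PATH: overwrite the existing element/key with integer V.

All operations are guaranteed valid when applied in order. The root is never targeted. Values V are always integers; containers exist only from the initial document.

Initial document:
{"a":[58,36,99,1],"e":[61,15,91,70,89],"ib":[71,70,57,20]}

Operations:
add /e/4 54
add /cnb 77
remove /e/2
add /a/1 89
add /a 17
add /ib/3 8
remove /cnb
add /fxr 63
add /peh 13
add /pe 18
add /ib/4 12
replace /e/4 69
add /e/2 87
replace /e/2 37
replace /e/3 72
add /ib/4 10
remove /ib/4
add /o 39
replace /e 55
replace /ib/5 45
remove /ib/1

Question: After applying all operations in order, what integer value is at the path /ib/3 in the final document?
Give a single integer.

After op 1 (add /e/4 54): {"a":[58,36,99,1],"e":[61,15,91,70,54,89],"ib":[71,70,57,20]}
After op 2 (add /cnb 77): {"a":[58,36,99,1],"cnb":77,"e":[61,15,91,70,54,89],"ib":[71,70,57,20]}
After op 3 (remove /e/2): {"a":[58,36,99,1],"cnb":77,"e":[61,15,70,54,89],"ib":[71,70,57,20]}
After op 4 (add /a/1 89): {"a":[58,89,36,99,1],"cnb":77,"e":[61,15,70,54,89],"ib":[71,70,57,20]}
After op 5 (add /a 17): {"a":17,"cnb":77,"e":[61,15,70,54,89],"ib":[71,70,57,20]}
After op 6 (add /ib/3 8): {"a":17,"cnb":77,"e":[61,15,70,54,89],"ib":[71,70,57,8,20]}
After op 7 (remove /cnb): {"a":17,"e":[61,15,70,54,89],"ib":[71,70,57,8,20]}
After op 8 (add /fxr 63): {"a":17,"e":[61,15,70,54,89],"fxr":63,"ib":[71,70,57,8,20]}
After op 9 (add /peh 13): {"a":17,"e":[61,15,70,54,89],"fxr":63,"ib":[71,70,57,8,20],"peh":13}
After op 10 (add /pe 18): {"a":17,"e":[61,15,70,54,89],"fxr":63,"ib":[71,70,57,8,20],"pe":18,"peh":13}
After op 11 (add /ib/4 12): {"a":17,"e":[61,15,70,54,89],"fxr":63,"ib":[71,70,57,8,12,20],"pe":18,"peh":13}
After op 12 (replace /e/4 69): {"a":17,"e":[61,15,70,54,69],"fxr":63,"ib":[71,70,57,8,12,20],"pe":18,"peh":13}
After op 13 (add /e/2 87): {"a":17,"e":[61,15,87,70,54,69],"fxr":63,"ib":[71,70,57,8,12,20],"pe":18,"peh":13}
After op 14 (replace /e/2 37): {"a":17,"e":[61,15,37,70,54,69],"fxr":63,"ib":[71,70,57,8,12,20],"pe":18,"peh":13}
After op 15 (replace /e/3 72): {"a":17,"e":[61,15,37,72,54,69],"fxr":63,"ib":[71,70,57,8,12,20],"pe":18,"peh":13}
After op 16 (add /ib/4 10): {"a":17,"e":[61,15,37,72,54,69],"fxr":63,"ib":[71,70,57,8,10,12,20],"pe":18,"peh":13}
After op 17 (remove /ib/4): {"a":17,"e":[61,15,37,72,54,69],"fxr":63,"ib":[71,70,57,8,12,20],"pe":18,"peh":13}
After op 18 (add /o 39): {"a":17,"e":[61,15,37,72,54,69],"fxr":63,"ib":[71,70,57,8,12,20],"o":39,"pe":18,"peh":13}
After op 19 (replace /e 55): {"a":17,"e":55,"fxr":63,"ib":[71,70,57,8,12,20],"o":39,"pe":18,"peh":13}
After op 20 (replace /ib/5 45): {"a":17,"e":55,"fxr":63,"ib":[71,70,57,8,12,45],"o":39,"pe":18,"peh":13}
After op 21 (remove /ib/1): {"a":17,"e":55,"fxr":63,"ib":[71,57,8,12,45],"o":39,"pe":18,"peh":13}
Value at /ib/3: 12

Answer: 12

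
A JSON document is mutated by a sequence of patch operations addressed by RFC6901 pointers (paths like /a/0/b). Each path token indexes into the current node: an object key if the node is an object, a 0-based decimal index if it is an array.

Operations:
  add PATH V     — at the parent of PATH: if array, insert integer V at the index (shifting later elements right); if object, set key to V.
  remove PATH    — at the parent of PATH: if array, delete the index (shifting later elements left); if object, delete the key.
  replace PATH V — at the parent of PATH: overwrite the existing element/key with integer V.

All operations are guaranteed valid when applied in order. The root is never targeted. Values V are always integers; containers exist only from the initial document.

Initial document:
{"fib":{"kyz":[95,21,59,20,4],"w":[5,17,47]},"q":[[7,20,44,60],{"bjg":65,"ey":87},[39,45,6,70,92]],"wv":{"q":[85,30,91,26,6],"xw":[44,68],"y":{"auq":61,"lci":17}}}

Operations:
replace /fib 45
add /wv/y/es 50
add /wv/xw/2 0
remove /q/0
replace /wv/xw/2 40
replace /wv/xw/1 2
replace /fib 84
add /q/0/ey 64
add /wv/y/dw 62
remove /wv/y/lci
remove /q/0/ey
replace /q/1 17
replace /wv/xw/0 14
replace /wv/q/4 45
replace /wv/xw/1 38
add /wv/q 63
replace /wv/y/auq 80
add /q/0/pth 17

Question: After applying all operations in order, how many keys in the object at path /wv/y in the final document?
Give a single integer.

After op 1 (replace /fib 45): {"fib":45,"q":[[7,20,44,60],{"bjg":65,"ey":87},[39,45,6,70,92]],"wv":{"q":[85,30,91,26,6],"xw":[44,68],"y":{"auq":61,"lci":17}}}
After op 2 (add /wv/y/es 50): {"fib":45,"q":[[7,20,44,60],{"bjg":65,"ey":87},[39,45,6,70,92]],"wv":{"q":[85,30,91,26,6],"xw":[44,68],"y":{"auq":61,"es":50,"lci":17}}}
After op 3 (add /wv/xw/2 0): {"fib":45,"q":[[7,20,44,60],{"bjg":65,"ey":87},[39,45,6,70,92]],"wv":{"q":[85,30,91,26,6],"xw":[44,68,0],"y":{"auq":61,"es":50,"lci":17}}}
After op 4 (remove /q/0): {"fib":45,"q":[{"bjg":65,"ey":87},[39,45,6,70,92]],"wv":{"q":[85,30,91,26,6],"xw":[44,68,0],"y":{"auq":61,"es":50,"lci":17}}}
After op 5 (replace /wv/xw/2 40): {"fib":45,"q":[{"bjg":65,"ey":87},[39,45,6,70,92]],"wv":{"q":[85,30,91,26,6],"xw":[44,68,40],"y":{"auq":61,"es":50,"lci":17}}}
After op 6 (replace /wv/xw/1 2): {"fib":45,"q":[{"bjg":65,"ey":87},[39,45,6,70,92]],"wv":{"q":[85,30,91,26,6],"xw":[44,2,40],"y":{"auq":61,"es":50,"lci":17}}}
After op 7 (replace /fib 84): {"fib":84,"q":[{"bjg":65,"ey":87},[39,45,6,70,92]],"wv":{"q":[85,30,91,26,6],"xw":[44,2,40],"y":{"auq":61,"es":50,"lci":17}}}
After op 8 (add /q/0/ey 64): {"fib":84,"q":[{"bjg":65,"ey":64},[39,45,6,70,92]],"wv":{"q":[85,30,91,26,6],"xw":[44,2,40],"y":{"auq":61,"es":50,"lci":17}}}
After op 9 (add /wv/y/dw 62): {"fib":84,"q":[{"bjg":65,"ey":64},[39,45,6,70,92]],"wv":{"q":[85,30,91,26,6],"xw":[44,2,40],"y":{"auq":61,"dw":62,"es":50,"lci":17}}}
After op 10 (remove /wv/y/lci): {"fib":84,"q":[{"bjg":65,"ey":64},[39,45,6,70,92]],"wv":{"q":[85,30,91,26,6],"xw":[44,2,40],"y":{"auq":61,"dw":62,"es":50}}}
After op 11 (remove /q/0/ey): {"fib":84,"q":[{"bjg":65},[39,45,6,70,92]],"wv":{"q":[85,30,91,26,6],"xw":[44,2,40],"y":{"auq":61,"dw":62,"es":50}}}
After op 12 (replace /q/1 17): {"fib":84,"q":[{"bjg":65},17],"wv":{"q":[85,30,91,26,6],"xw":[44,2,40],"y":{"auq":61,"dw":62,"es":50}}}
After op 13 (replace /wv/xw/0 14): {"fib":84,"q":[{"bjg":65},17],"wv":{"q":[85,30,91,26,6],"xw":[14,2,40],"y":{"auq":61,"dw":62,"es":50}}}
After op 14 (replace /wv/q/4 45): {"fib":84,"q":[{"bjg":65},17],"wv":{"q":[85,30,91,26,45],"xw":[14,2,40],"y":{"auq":61,"dw":62,"es":50}}}
After op 15 (replace /wv/xw/1 38): {"fib":84,"q":[{"bjg":65},17],"wv":{"q":[85,30,91,26,45],"xw":[14,38,40],"y":{"auq":61,"dw":62,"es":50}}}
After op 16 (add /wv/q 63): {"fib":84,"q":[{"bjg":65},17],"wv":{"q":63,"xw":[14,38,40],"y":{"auq":61,"dw":62,"es":50}}}
After op 17 (replace /wv/y/auq 80): {"fib":84,"q":[{"bjg":65},17],"wv":{"q":63,"xw":[14,38,40],"y":{"auq":80,"dw":62,"es":50}}}
After op 18 (add /q/0/pth 17): {"fib":84,"q":[{"bjg":65,"pth":17},17],"wv":{"q":63,"xw":[14,38,40],"y":{"auq":80,"dw":62,"es":50}}}
Size at path /wv/y: 3

Answer: 3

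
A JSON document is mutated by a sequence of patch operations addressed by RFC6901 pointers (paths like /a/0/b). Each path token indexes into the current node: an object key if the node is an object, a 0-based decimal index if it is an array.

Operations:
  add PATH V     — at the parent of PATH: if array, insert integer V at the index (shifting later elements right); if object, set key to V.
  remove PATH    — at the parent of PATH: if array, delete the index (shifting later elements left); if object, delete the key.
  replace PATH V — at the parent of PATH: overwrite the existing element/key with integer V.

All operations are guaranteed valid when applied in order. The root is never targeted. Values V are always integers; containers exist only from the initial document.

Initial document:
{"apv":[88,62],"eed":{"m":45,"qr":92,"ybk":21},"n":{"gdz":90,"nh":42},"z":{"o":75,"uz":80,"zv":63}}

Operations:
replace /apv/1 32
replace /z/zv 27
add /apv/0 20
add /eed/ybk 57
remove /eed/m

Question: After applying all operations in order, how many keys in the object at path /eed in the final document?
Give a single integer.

Answer: 2

Derivation:
After op 1 (replace /apv/1 32): {"apv":[88,32],"eed":{"m":45,"qr":92,"ybk":21},"n":{"gdz":90,"nh":42},"z":{"o":75,"uz":80,"zv":63}}
After op 2 (replace /z/zv 27): {"apv":[88,32],"eed":{"m":45,"qr":92,"ybk":21},"n":{"gdz":90,"nh":42},"z":{"o":75,"uz":80,"zv":27}}
After op 3 (add /apv/0 20): {"apv":[20,88,32],"eed":{"m":45,"qr":92,"ybk":21},"n":{"gdz":90,"nh":42},"z":{"o":75,"uz":80,"zv":27}}
After op 4 (add /eed/ybk 57): {"apv":[20,88,32],"eed":{"m":45,"qr":92,"ybk":57},"n":{"gdz":90,"nh":42},"z":{"o":75,"uz":80,"zv":27}}
After op 5 (remove /eed/m): {"apv":[20,88,32],"eed":{"qr":92,"ybk":57},"n":{"gdz":90,"nh":42},"z":{"o":75,"uz":80,"zv":27}}
Size at path /eed: 2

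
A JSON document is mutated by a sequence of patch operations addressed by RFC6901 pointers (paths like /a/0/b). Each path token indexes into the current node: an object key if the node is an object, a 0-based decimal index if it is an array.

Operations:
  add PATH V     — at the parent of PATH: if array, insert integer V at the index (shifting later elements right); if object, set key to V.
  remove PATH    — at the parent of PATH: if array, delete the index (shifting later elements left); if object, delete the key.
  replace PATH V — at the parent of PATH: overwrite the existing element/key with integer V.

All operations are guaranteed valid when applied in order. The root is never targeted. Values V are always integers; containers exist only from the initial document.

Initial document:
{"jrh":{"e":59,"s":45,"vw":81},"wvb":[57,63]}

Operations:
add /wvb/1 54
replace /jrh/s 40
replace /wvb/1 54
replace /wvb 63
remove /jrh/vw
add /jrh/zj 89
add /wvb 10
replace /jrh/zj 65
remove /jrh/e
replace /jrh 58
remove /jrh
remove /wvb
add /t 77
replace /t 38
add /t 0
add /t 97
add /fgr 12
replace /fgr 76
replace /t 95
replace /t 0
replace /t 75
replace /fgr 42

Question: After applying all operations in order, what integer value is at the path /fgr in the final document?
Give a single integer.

After op 1 (add /wvb/1 54): {"jrh":{"e":59,"s":45,"vw":81},"wvb":[57,54,63]}
After op 2 (replace /jrh/s 40): {"jrh":{"e":59,"s":40,"vw":81},"wvb":[57,54,63]}
After op 3 (replace /wvb/1 54): {"jrh":{"e":59,"s":40,"vw":81},"wvb":[57,54,63]}
After op 4 (replace /wvb 63): {"jrh":{"e":59,"s":40,"vw":81},"wvb":63}
After op 5 (remove /jrh/vw): {"jrh":{"e":59,"s":40},"wvb":63}
After op 6 (add /jrh/zj 89): {"jrh":{"e":59,"s":40,"zj":89},"wvb":63}
After op 7 (add /wvb 10): {"jrh":{"e":59,"s":40,"zj":89},"wvb":10}
After op 8 (replace /jrh/zj 65): {"jrh":{"e":59,"s":40,"zj":65},"wvb":10}
After op 9 (remove /jrh/e): {"jrh":{"s":40,"zj":65},"wvb":10}
After op 10 (replace /jrh 58): {"jrh":58,"wvb":10}
After op 11 (remove /jrh): {"wvb":10}
After op 12 (remove /wvb): {}
After op 13 (add /t 77): {"t":77}
After op 14 (replace /t 38): {"t":38}
After op 15 (add /t 0): {"t":0}
After op 16 (add /t 97): {"t":97}
After op 17 (add /fgr 12): {"fgr":12,"t":97}
After op 18 (replace /fgr 76): {"fgr":76,"t":97}
After op 19 (replace /t 95): {"fgr":76,"t":95}
After op 20 (replace /t 0): {"fgr":76,"t":0}
After op 21 (replace /t 75): {"fgr":76,"t":75}
After op 22 (replace /fgr 42): {"fgr":42,"t":75}
Value at /fgr: 42

Answer: 42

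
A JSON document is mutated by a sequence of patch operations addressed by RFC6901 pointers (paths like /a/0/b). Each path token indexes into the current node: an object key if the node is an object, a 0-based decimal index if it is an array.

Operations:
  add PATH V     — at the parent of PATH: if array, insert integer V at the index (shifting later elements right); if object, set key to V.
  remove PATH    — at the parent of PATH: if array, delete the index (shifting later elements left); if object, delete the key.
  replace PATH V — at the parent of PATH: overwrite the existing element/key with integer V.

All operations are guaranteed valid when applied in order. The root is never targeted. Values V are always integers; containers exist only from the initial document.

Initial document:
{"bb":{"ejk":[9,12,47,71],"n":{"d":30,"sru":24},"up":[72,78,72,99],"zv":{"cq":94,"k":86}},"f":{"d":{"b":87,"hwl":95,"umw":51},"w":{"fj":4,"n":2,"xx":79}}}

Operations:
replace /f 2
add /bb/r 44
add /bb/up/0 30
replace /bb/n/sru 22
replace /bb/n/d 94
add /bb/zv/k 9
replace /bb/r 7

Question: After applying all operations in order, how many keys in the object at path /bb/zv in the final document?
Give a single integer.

After op 1 (replace /f 2): {"bb":{"ejk":[9,12,47,71],"n":{"d":30,"sru":24},"up":[72,78,72,99],"zv":{"cq":94,"k":86}},"f":2}
After op 2 (add /bb/r 44): {"bb":{"ejk":[9,12,47,71],"n":{"d":30,"sru":24},"r":44,"up":[72,78,72,99],"zv":{"cq":94,"k":86}},"f":2}
After op 3 (add /bb/up/0 30): {"bb":{"ejk":[9,12,47,71],"n":{"d":30,"sru":24},"r":44,"up":[30,72,78,72,99],"zv":{"cq":94,"k":86}},"f":2}
After op 4 (replace /bb/n/sru 22): {"bb":{"ejk":[9,12,47,71],"n":{"d":30,"sru":22},"r":44,"up":[30,72,78,72,99],"zv":{"cq":94,"k":86}},"f":2}
After op 5 (replace /bb/n/d 94): {"bb":{"ejk":[9,12,47,71],"n":{"d":94,"sru":22},"r":44,"up":[30,72,78,72,99],"zv":{"cq":94,"k":86}},"f":2}
After op 6 (add /bb/zv/k 9): {"bb":{"ejk":[9,12,47,71],"n":{"d":94,"sru":22},"r":44,"up":[30,72,78,72,99],"zv":{"cq":94,"k":9}},"f":2}
After op 7 (replace /bb/r 7): {"bb":{"ejk":[9,12,47,71],"n":{"d":94,"sru":22},"r":7,"up":[30,72,78,72,99],"zv":{"cq":94,"k":9}},"f":2}
Size at path /bb/zv: 2

Answer: 2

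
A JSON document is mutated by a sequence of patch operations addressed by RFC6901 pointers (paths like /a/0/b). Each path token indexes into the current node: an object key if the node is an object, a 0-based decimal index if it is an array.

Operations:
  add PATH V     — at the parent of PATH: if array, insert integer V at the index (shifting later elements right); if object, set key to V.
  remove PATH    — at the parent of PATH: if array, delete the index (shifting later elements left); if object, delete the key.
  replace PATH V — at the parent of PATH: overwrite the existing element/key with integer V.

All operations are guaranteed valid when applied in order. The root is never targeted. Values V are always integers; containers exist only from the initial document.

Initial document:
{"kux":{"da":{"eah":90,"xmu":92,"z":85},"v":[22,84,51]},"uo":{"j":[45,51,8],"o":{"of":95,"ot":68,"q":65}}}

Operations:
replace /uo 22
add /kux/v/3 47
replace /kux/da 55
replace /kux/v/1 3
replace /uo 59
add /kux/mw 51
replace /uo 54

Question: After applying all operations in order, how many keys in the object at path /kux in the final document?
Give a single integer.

After op 1 (replace /uo 22): {"kux":{"da":{"eah":90,"xmu":92,"z":85},"v":[22,84,51]},"uo":22}
After op 2 (add /kux/v/3 47): {"kux":{"da":{"eah":90,"xmu":92,"z":85},"v":[22,84,51,47]},"uo":22}
After op 3 (replace /kux/da 55): {"kux":{"da":55,"v":[22,84,51,47]},"uo":22}
After op 4 (replace /kux/v/1 3): {"kux":{"da":55,"v":[22,3,51,47]},"uo":22}
After op 5 (replace /uo 59): {"kux":{"da":55,"v":[22,3,51,47]},"uo":59}
After op 6 (add /kux/mw 51): {"kux":{"da":55,"mw":51,"v":[22,3,51,47]},"uo":59}
After op 7 (replace /uo 54): {"kux":{"da":55,"mw":51,"v":[22,3,51,47]},"uo":54}
Size at path /kux: 3

Answer: 3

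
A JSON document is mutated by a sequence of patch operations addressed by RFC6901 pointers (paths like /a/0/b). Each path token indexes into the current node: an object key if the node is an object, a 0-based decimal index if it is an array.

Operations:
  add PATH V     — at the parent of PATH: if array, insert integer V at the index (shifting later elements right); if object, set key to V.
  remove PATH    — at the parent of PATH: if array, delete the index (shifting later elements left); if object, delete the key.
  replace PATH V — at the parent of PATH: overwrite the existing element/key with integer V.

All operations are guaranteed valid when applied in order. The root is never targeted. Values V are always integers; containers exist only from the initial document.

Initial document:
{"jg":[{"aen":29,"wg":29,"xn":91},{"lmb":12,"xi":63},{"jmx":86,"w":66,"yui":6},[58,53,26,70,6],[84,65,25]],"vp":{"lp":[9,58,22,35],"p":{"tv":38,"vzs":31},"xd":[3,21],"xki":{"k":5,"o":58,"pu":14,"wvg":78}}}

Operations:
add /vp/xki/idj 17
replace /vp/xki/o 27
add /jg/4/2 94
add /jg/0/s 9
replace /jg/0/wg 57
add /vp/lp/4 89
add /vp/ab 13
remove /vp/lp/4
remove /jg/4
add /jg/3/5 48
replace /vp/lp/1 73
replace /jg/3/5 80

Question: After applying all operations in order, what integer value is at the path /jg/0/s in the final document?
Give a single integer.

After op 1 (add /vp/xki/idj 17): {"jg":[{"aen":29,"wg":29,"xn":91},{"lmb":12,"xi":63},{"jmx":86,"w":66,"yui":6},[58,53,26,70,6],[84,65,25]],"vp":{"lp":[9,58,22,35],"p":{"tv":38,"vzs":31},"xd":[3,21],"xki":{"idj":17,"k":5,"o":58,"pu":14,"wvg":78}}}
After op 2 (replace /vp/xki/o 27): {"jg":[{"aen":29,"wg":29,"xn":91},{"lmb":12,"xi":63},{"jmx":86,"w":66,"yui":6},[58,53,26,70,6],[84,65,25]],"vp":{"lp":[9,58,22,35],"p":{"tv":38,"vzs":31},"xd":[3,21],"xki":{"idj":17,"k":5,"o":27,"pu":14,"wvg":78}}}
After op 3 (add /jg/4/2 94): {"jg":[{"aen":29,"wg":29,"xn":91},{"lmb":12,"xi":63},{"jmx":86,"w":66,"yui":6},[58,53,26,70,6],[84,65,94,25]],"vp":{"lp":[9,58,22,35],"p":{"tv":38,"vzs":31},"xd":[3,21],"xki":{"idj":17,"k":5,"o":27,"pu":14,"wvg":78}}}
After op 4 (add /jg/0/s 9): {"jg":[{"aen":29,"s":9,"wg":29,"xn":91},{"lmb":12,"xi":63},{"jmx":86,"w":66,"yui":6},[58,53,26,70,6],[84,65,94,25]],"vp":{"lp":[9,58,22,35],"p":{"tv":38,"vzs":31},"xd":[3,21],"xki":{"idj":17,"k":5,"o":27,"pu":14,"wvg":78}}}
After op 5 (replace /jg/0/wg 57): {"jg":[{"aen":29,"s":9,"wg":57,"xn":91},{"lmb":12,"xi":63},{"jmx":86,"w":66,"yui":6},[58,53,26,70,6],[84,65,94,25]],"vp":{"lp":[9,58,22,35],"p":{"tv":38,"vzs":31},"xd":[3,21],"xki":{"idj":17,"k":5,"o":27,"pu":14,"wvg":78}}}
After op 6 (add /vp/lp/4 89): {"jg":[{"aen":29,"s":9,"wg":57,"xn":91},{"lmb":12,"xi":63},{"jmx":86,"w":66,"yui":6},[58,53,26,70,6],[84,65,94,25]],"vp":{"lp":[9,58,22,35,89],"p":{"tv":38,"vzs":31},"xd":[3,21],"xki":{"idj":17,"k":5,"o":27,"pu":14,"wvg":78}}}
After op 7 (add /vp/ab 13): {"jg":[{"aen":29,"s":9,"wg":57,"xn":91},{"lmb":12,"xi":63},{"jmx":86,"w":66,"yui":6},[58,53,26,70,6],[84,65,94,25]],"vp":{"ab":13,"lp":[9,58,22,35,89],"p":{"tv":38,"vzs":31},"xd":[3,21],"xki":{"idj":17,"k":5,"o":27,"pu":14,"wvg":78}}}
After op 8 (remove /vp/lp/4): {"jg":[{"aen":29,"s":9,"wg":57,"xn":91},{"lmb":12,"xi":63},{"jmx":86,"w":66,"yui":6},[58,53,26,70,6],[84,65,94,25]],"vp":{"ab":13,"lp":[9,58,22,35],"p":{"tv":38,"vzs":31},"xd":[3,21],"xki":{"idj":17,"k":5,"o":27,"pu":14,"wvg":78}}}
After op 9 (remove /jg/4): {"jg":[{"aen":29,"s":9,"wg":57,"xn":91},{"lmb":12,"xi":63},{"jmx":86,"w":66,"yui":6},[58,53,26,70,6]],"vp":{"ab":13,"lp":[9,58,22,35],"p":{"tv":38,"vzs":31},"xd":[3,21],"xki":{"idj":17,"k":5,"o":27,"pu":14,"wvg":78}}}
After op 10 (add /jg/3/5 48): {"jg":[{"aen":29,"s":9,"wg":57,"xn":91},{"lmb":12,"xi":63},{"jmx":86,"w":66,"yui":6},[58,53,26,70,6,48]],"vp":{"ab":13,"lp":[9,58,22,35],"p":{"tv":38,"vzs":31},"xd":[3,21],"xki":{"idj":17,"k":5,"o":27,"pu":14,"wvg":78}}}
After op 11 (replace /vp/lp/1 73): {"jg":[{"aen":29,"s":9,"wg":57,"xn":91},{"lmb":12,"xi":63},{"jmx":86,"w":66,"yui":6},[58,53,26,70,6,48]],"vp":{"ab":13,"lp":[9,73,22,35],"p":{"tv":38,"vzs":31},"xd":[3,21],"xki":{"idj":17,"k":5,"o":27,"pu":14,"wvg":78}}}
After op 12 (replace /jg/3/5 80): {"jg":[{"aen":29,"s":9,"wg":57,"xn":91},{"lmb":12,"xi":63},{"jmx":86,"w":66,"yui":6},[58,53,26,70,6,80]],"vp":{"ab":13,"lp":[9,73,22,35],"p":{"tv":38,"vzs":31},"xd":[3,21],"xki":{"idj":17,"k":5,"o":27,"pu":14,"wvg":78}}}
Value at /jg/0/s: 9

Answer: 9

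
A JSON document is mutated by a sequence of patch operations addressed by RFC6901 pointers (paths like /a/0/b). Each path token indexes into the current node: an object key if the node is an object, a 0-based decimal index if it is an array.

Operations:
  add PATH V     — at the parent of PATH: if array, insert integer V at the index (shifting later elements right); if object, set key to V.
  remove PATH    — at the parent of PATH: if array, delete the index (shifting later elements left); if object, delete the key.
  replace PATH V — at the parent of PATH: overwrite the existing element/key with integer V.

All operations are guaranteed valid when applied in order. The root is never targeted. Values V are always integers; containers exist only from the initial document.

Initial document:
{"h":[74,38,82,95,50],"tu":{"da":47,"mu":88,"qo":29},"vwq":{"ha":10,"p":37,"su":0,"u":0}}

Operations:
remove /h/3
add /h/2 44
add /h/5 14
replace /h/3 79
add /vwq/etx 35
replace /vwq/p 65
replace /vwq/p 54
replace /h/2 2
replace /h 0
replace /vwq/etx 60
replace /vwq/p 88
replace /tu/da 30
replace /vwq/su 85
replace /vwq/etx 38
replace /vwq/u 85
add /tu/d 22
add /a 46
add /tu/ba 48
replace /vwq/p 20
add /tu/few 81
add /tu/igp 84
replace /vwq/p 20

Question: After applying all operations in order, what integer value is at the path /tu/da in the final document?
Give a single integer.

After op 1 (remove /h/3): {"h":[74,38,82,50],"tu":{"da":47,"mu":88,"qo":29},"vwq":{"ha":10,"p":37,"su":0,"u":0}}
After op 2 (add /h/2 44): {"h":[74,38,44,82,50],"tu":{"da":47,"mu":88,"qo":29},"vwq":{"ha":10,"p":37,"su":0,"u":0}}
After op 3 (add /h/5 14): {"h":[74,38,44,82,50,14],"tu":{"da":47,"mu":88,"qo":29},"vwq":{"ha":10,"p":37,"su":0,"u":0}}
After op 4 (replace /h/3 79): {"h":[74,38,44,79,50,14],"tu":{"da":47,"mu":88,"qo":29},"vwq":{"ha":10,"p":37,"su":0,"u":0}}
After op 5 (add /vwq/etx 35): {"h":[74,38,44,79,50,14],"tu":{"da":47,"mu":88,"qo":29},"vwq":{"etx":35,"ha":10,"p":37,"su":0,"u":0}}
After op 6 (replace /vwq/p 65): {"h":[74,38,44,79,50,14],"tu":{"da":47,"mu":88,"qo":29},"vwq":{"etx":35,"ha":10,"p":65,"su":0,"u":0}}
After op 7 (replace /vwq/p 54): {"h":[74,38,44,79,50,14],"tu":{"da":47,"mu":88,"qo":29},"vwq":{"etx":35,"ha":10,"p":54,"su":0,"u":0}}
After op 8 (replace /h/2 2): {"h":[74,38,2,79,50,14],"tu":{"da":47,"mu":88,"qo":29},"vwq":{"etx":35,"ha":10,"p":54,"su":0,"u":0}}
After op 9 (replace /h 0): {"h":0,"tu":{"da":47,"mu":88,"qo":29},"vwq":{"etx":35,"ha":10,"p":54,"su":0,"u":0}}
After op 10 (replace /vwq/etx 60): {"h":0,"tu":{"da":47,"mu":88,"qo":29},"vwq":{"etx":60,"ha":10,"p":54,"su":0,"u":0}}
After op 11 (replace /vwq/p 88): {"h":0,"tu":{"da":47,"mu":88,"qo":29},"vwq":{"etx":60,"ha":10,"p":88,"su":0,"u":0}}
After op 12 (replace /tu/da 30): {"h":0,"tu":{"da":30,"mu":88,"qo":29},"vwq":{"etx":60,"ha":10,"p":88,"su":0,"u":0}}
After op 13 (replace /vwq/su 85): {"h":0,"tu":{"da":30,"mu":88,"qo":29},"vwq":{"etx":60,"ha":10,"p":88,"su":85,"u":0}}
After op 14 (replace /vwq/etx 38): {"h":0,"tu":{"da":30,"mu":88,"qo":29},"vwq":{"etx":38,"ha":10,"p":88,"su":85,"u":0}}
After op 15 (replace /vwq/u 85): {"h":0,"tu":{"da":30,"mu":88,"qo":29},"vwq":{"etx":38,"ha":10,"p":88,"su":85,"u":85}}
After op 16 (add /tu/d 22): {"h":0,"tu":{"d":22,"da":30,"mu":88,"qo":29},"vwq":{"etx":38,"ha":10,"p":88,"su":85,"u":85}}
After op 17 (add /a 46): {"a":46,"h":0,"tu":{"d":22,"da":30,"mu":88,"qo":29},"vwq":{"etx":38,"ha":10,"p":88,"su":85,"u":85}}
After op 18 (add /tu/ba 48): {"a":46,"h":0,"tu":{"ba":48,"d":22,"da":30,"mu":88,"qo":29},"vwq":{"etx":38,"ha":10,"p":88,"su":85,"u":85}}
After op 19 (replace /vwq/p 20): {"a":46,"h":0,"tu":{"ba":48,"d":22,"da":30,"mu":88,"qo":29},"vwq":{"etx":38,"ha":10,"p":20,"su":85,"u":85}}
After op 20 (add /tu/few 81): {"a":46,"h":0,"tu":{"ba":48,"d":22,"da":30,"few":81,"mu":88,"qo":29},"vwq":{"etx":38,"ha":10,"p":20,"su":85,"u":85}}
After op 21 (add /tu/igp 84): {"a":46,"h":0,"tu":{"ba":48,"d":22,"da":30,"few":81,"igp":84,"mu":88,"qo":29},"vwq":{"etx":38,"ha":10,"p":20,"su":85,"u":85}}
After op 22 (replace /vwq/p 20): {"a":46,"h":0,"tu":{"ba":48,"d":22,"da":30,"few":81,"igp":84,"mu":88,"qo":29},"vwq":{"etx":38,"ha":10,"p":20,"su":85,"u":85}}
Value at /tu/da: 30

Answer: 30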